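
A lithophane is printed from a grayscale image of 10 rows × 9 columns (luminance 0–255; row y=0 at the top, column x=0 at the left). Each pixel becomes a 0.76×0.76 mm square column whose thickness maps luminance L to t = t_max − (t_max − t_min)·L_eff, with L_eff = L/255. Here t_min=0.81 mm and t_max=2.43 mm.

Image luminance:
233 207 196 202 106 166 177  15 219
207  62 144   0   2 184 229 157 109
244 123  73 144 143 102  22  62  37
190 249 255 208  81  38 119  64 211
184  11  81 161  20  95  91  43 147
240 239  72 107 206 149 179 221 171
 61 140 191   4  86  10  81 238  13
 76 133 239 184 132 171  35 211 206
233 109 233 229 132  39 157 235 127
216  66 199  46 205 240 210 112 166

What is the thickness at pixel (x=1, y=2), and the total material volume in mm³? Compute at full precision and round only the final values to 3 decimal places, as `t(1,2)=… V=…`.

span = t_max - t_min = 2.43 - 0.81 = 1.620
L(1,2) = 123, L_eff = 123/255 = 0.482353
t(1,2) = 2.43 - 1.620·0.482353 = 1.649
Σt over all 10·9 pixels = 590301/4250 ≈ 138.8943529
V = pitch²·Σt = 0.76²·590301/4250 = 80.225

t(1,2)=1.649 V=80.225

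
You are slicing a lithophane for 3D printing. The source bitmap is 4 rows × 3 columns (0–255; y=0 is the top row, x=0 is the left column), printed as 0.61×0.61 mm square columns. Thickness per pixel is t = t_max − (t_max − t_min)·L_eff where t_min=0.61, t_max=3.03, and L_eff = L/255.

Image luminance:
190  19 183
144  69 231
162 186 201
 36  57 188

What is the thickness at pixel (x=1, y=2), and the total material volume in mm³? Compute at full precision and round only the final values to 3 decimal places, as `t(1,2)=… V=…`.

span = t_max - t_min = 3.03 - 0.61 = 2.420
L(1,2) = 186, L_eff = 186/255 = 0.729412
t(1,2) = 3.03 - 2.420·0.729412 = 1.265
Σt over all 4·3 pixels = 7706/375 ≈ 20.5493333
V = pitch²·Σt = 0.61²·7706/375 = 7.646

t(1,2)=1.265 V=7.646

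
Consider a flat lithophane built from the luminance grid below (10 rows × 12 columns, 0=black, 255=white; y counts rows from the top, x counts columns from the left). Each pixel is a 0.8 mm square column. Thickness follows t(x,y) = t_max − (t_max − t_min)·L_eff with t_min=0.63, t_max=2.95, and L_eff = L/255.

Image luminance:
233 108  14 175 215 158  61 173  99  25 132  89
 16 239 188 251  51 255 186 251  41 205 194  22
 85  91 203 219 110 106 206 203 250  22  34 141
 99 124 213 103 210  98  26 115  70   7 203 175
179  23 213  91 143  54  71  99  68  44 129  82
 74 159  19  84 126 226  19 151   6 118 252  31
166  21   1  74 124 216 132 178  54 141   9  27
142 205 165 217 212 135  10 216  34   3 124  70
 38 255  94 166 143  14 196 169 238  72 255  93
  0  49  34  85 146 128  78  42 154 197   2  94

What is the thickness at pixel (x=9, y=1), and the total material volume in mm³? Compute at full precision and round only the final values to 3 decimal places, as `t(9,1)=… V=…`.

t(9,1)=1.085 V=142.870

span = t_max - t_min = 2.95 - 0.63 = 2.320
L(9,1) = 205, L_eff = 205/255 = 0.803922
t(9,1) = 2.95 - 2.320·0.803922 = 1.085
Σt over all 10·12 pixels = 474372/2125 ≈ 223.2338824
V = pitch²·Σt = 0.8²·474372/2125 = 142.870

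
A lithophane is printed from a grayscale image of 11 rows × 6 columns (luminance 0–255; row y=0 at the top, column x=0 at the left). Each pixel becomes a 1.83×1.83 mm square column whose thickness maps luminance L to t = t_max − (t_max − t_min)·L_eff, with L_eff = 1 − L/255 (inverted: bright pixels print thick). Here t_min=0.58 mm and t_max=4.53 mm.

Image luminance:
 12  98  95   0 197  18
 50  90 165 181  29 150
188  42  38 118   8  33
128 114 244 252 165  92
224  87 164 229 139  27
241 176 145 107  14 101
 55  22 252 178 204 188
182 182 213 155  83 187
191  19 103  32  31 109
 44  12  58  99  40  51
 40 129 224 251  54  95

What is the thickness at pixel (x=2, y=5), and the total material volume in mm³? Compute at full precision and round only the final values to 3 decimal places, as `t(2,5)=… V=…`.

t(2,5)=2.826 V=524.729

span = t_max - t_min = 4.53 - 0.58 = 3.950
L(2,5) = 145, L_eff = 1 - 145/255 = 0.431373 (inverted)
t(2,5) = 4.53 - 3.950·0.431373 = 2.826
Σt over all 11·6 pixels = 66592/425 ≈ 156.6870588
V = pitch²·Σt = 1.83²·66592/425 = 524.729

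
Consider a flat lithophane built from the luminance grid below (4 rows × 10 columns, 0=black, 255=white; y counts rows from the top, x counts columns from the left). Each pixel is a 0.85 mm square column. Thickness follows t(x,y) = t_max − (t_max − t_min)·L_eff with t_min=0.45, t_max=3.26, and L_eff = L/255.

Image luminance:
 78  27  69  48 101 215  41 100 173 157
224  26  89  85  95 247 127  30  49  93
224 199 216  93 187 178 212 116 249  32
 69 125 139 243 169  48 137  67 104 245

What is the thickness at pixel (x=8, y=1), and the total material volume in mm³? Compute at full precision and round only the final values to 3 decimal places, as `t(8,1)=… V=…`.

span = t_max - t_min = 3.26 - 0.45 = 2.810
L(8,1) = 49, L_eff = 49/255 = 0.192157
t(8,1) = 3.26 - 2.810·0.192157 = 2.720
Σt over all 4·10 pixels = 942397/12750 ≈ 73.9134902
V = pitch²·Σt = 0.85²·942397/12750 = 53.402

t(8,1)=2.720 V=53.402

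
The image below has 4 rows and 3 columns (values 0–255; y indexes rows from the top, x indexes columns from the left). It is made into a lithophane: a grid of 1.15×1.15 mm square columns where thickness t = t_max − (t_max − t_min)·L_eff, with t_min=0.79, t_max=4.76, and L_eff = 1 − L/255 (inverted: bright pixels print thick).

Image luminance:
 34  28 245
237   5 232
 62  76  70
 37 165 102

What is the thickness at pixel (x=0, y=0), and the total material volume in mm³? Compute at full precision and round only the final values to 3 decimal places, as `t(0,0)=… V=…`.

span = t_max - t_min = 4.76 - 0.79 = 3.970
L(0,0) = 34, L_eff = 1 - 34/255 = 0.866667 (inverted)
t(0,0) = 4.76 - 3.970·0.866667 = 1.319
Σt over all 4·3 pixels = 251687/8500 ≈ 29.6102353
V = pitch²·Σt = 1.15²·251687/8500 = 39.160

t(0,0)=1.319 V=39.160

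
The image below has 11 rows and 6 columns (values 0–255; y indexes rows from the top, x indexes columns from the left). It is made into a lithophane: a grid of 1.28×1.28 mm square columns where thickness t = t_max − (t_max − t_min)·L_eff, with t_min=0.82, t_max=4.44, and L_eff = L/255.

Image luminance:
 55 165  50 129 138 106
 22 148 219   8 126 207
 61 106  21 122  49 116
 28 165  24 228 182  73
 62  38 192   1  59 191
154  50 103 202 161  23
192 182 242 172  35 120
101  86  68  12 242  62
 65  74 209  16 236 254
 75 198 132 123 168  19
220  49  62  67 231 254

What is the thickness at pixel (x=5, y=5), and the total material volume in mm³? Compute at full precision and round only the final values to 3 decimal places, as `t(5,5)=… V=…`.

t(5,5)=4.113 V=299.861

span = t_max - t_min = 4.44 - 0.82 = 3.620
L(5,5) = 23, L_eff = 23/255 = 0.090196
t(5,5) = 4.44 - 3.620·0.090196 = 4.113
Σt over all 11·6 pixels = 233351/1275 ≈ 183.0203922
V = pitch²·Σt = 1.28²·233351/1275 = 299.861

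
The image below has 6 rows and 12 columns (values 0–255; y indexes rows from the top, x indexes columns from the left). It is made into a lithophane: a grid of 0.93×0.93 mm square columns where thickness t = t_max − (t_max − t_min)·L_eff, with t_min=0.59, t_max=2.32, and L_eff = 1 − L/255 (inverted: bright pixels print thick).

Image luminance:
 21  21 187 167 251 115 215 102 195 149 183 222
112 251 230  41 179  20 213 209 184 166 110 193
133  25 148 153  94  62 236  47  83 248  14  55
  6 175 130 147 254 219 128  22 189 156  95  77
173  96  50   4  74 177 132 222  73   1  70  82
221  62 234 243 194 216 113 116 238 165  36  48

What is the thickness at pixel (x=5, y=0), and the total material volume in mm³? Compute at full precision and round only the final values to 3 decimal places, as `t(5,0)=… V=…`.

t(5,0)=1.370 V=93.494

span = t_max - t_min = 2.32 - 0.59 = 1.730
L(5,0) = 115, L_eff = 1 - 115/255 = 0.549020 (inverted)
t(5,0) = 2.32 - 1.730·0.549020 = 1.370
Σt over all 6·12 pixels = 229708/2125 ≈ 108.0978824
V = pitch²·Σt = 0.93²·229708/2125 = 93.494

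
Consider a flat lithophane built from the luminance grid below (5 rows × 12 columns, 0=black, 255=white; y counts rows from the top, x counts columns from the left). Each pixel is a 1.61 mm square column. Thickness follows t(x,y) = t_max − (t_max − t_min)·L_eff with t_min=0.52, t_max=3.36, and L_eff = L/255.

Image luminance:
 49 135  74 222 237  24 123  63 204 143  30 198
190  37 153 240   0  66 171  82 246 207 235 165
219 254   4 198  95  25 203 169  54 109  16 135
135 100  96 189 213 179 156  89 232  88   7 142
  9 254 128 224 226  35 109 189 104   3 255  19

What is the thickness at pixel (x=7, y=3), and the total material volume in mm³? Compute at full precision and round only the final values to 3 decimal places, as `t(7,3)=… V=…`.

span = t_max - t_min = 3.36 - 0.52 = 2.840
L(7,3) = 89, L_eff = 89/255 = 0.349020
t(7,3) = 3.36 - 2.840·0.349020 = 2.369
Σt over all 5·12 pixels = 112.992
V = pitch²·Σt = 1.61²·112.992 = 292.887

t(7,3)=2.369 V=292.887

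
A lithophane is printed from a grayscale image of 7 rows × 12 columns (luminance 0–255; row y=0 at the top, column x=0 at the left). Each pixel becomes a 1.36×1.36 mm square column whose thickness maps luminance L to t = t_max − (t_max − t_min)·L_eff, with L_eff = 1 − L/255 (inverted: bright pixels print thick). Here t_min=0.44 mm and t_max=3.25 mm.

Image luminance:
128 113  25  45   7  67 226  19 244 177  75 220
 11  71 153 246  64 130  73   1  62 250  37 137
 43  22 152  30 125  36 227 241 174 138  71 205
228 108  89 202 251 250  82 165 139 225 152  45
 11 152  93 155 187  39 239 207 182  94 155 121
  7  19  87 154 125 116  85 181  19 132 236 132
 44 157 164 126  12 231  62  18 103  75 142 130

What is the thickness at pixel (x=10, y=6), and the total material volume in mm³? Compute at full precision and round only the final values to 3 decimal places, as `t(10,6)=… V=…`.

t(10,6)=2.005 V=275.706

span = t_max - t_min = 3.25 - 0.44 = 2.810
L(10,6) = 142, L_eff = 1 - 142/255 = 0.443137 (inverted)
t(10,6) = 3.25 - 2.810·0.443137 = 2.005
Σt over all 7·12 pixels = 1267031/8500 ≈ 149.0624706
V = pitch²·Σt = 1.36²·1267031/8500 = 275.706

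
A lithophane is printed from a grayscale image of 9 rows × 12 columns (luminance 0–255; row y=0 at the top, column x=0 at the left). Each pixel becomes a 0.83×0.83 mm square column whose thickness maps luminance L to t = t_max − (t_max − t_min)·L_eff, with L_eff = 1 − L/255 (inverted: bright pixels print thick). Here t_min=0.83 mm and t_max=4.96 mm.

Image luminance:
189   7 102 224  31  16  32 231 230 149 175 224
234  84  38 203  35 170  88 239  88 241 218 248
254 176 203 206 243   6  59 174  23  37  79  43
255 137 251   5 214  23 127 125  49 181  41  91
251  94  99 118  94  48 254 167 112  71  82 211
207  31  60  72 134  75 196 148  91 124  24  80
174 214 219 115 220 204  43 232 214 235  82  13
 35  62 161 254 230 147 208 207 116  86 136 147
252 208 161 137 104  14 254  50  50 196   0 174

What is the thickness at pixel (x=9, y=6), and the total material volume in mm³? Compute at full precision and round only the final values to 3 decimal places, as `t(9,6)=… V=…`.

t(9,6)=4.636 V=225.712

span = t_max - t_min = 4.96 - 0.83 = 4.130
L(9,6) = 235, L_eff = 1 - 235/255 = 0.078431 (inverted)
t(9,6) = 4.96 - 4.130·0.078431 = 4.636
Σt over all 9·12 pixels = 1670971/5100 ≈ 327.6413725
V = pitch²·Σt = 0.83²·1670971/5100 = 225.712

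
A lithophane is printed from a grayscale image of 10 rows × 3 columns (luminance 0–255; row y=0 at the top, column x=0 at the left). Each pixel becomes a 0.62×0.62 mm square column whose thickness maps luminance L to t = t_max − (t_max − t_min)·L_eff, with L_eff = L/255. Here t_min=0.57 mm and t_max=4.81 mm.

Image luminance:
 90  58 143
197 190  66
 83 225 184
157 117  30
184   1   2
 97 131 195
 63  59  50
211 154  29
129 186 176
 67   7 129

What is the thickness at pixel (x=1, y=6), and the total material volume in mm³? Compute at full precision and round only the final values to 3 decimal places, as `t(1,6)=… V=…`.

t(1,6)=3.829 V=33.674

span = t_max - t_min = 4.81 - 0.57 = 4.240
L(1,6) = 59, L_eff = 59/255 = 0.231373
t(1,6) = 4.81 - 4.240·0.231373 = 3.829
Σt over all 10·3 pixels = 223381/2550 ≈ 87.6003922
V = pitch²·Σt = 0.62²·223381/2550 = 33.674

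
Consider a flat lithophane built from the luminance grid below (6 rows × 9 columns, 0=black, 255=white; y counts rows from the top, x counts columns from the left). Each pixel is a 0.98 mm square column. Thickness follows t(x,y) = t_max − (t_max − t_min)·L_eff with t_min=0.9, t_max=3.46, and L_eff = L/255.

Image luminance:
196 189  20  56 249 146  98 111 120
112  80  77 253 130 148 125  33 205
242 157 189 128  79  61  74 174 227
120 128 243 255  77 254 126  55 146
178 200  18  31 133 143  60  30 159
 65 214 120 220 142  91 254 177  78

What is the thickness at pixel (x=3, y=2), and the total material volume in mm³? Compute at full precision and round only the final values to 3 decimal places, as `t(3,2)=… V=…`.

t(3,2)=2.175 V=108.131

span = t_max - t_min = 3.46 - 0.9 = 2.560
L(3,2) = 128, L_eff = 128/255 = 0.501961
t(3,2) = 3.46 - 2.560·0.501961 = 2.175
Σt over all 6·9 pixels = 717761/6375 ≈ 112.5899608
V = pitch²·Σt = 0.98²·717761/6375 = 108.131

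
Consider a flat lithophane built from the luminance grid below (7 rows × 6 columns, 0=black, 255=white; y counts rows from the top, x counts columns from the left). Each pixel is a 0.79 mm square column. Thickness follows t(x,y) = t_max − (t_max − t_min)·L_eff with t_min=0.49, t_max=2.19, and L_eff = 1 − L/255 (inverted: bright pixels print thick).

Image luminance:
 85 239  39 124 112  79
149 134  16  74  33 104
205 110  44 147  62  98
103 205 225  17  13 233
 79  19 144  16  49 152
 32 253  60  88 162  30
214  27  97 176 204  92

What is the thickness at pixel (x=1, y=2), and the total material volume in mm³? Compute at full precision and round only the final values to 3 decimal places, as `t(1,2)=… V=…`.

span = t_max - t_min = 2.19 - 0.49 = 1.700
L(1,2) = 110, L_eff = 1 - 110/255 = 0.568627 (inverted)
t(1,2) = 2.19 - 1.700·0.568627 = 1.223
Σt over all 7·6 pixels = 7631/150 ≈ 50.8733333
V = pitch²·Σt = 0.79²·7631/150 = 31.750

t(1,2)=1.223 V=31.750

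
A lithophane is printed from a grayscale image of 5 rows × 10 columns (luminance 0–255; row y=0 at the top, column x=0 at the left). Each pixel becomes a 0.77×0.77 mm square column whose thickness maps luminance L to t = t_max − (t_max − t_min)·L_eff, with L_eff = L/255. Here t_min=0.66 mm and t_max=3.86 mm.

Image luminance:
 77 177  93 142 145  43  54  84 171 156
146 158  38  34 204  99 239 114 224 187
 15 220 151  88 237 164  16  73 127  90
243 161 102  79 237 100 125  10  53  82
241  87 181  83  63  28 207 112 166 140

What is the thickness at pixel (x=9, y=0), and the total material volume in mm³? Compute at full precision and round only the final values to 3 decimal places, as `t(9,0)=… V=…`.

span = t_max - t_min = 3.86 - 0.66 = 3.200
L(9,0) = 156, L_eff = 156/255 = 0.611765
t(9,0) = 3.86 - 3.200·0.611765 = 1.902
Σt over all 5·10 pixels = 145819/1275 ≈ 114.3678431
V = pitch²·Σt = 0.77²·145819/1275 = 67.809

t(9,0)=1.902 V=67.809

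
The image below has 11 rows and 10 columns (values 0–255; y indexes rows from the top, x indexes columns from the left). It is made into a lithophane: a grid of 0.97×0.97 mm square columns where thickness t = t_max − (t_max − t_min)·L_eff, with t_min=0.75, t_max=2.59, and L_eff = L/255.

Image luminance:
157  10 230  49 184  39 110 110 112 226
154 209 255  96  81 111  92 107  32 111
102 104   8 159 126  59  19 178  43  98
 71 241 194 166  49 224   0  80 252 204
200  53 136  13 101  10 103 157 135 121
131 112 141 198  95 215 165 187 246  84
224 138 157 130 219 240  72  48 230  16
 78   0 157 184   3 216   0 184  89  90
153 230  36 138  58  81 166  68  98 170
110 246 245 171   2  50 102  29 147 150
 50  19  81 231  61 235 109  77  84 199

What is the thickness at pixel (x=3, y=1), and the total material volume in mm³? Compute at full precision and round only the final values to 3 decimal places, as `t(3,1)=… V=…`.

t(3,1)=1.897 V=176.231

span = t_max - t_min = 2.59 - 0.75 = 1.840
L(3,1) = 96, L_eff = 96/255 = 0.376471
t(3,1) = 2.59 - 1.840·0.376471 = 1.897
Σt over all 11·10 pixels = 2388083/12750 ≈ 187.3006275
V = pitch²·Σt = 0.97²·2388083/12750 = 176.231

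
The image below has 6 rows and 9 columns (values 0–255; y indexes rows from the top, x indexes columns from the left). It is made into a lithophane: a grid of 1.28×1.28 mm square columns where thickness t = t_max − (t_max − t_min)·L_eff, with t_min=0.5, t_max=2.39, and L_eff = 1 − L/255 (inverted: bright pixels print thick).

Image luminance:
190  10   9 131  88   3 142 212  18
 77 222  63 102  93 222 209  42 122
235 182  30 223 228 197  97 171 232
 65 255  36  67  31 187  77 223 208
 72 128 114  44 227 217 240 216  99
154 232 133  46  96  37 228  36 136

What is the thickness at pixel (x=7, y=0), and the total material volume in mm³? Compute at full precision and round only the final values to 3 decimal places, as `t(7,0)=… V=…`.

span = t_max - t_min = 2.39 - 0.5 = 1.890
L(7,0) = 212, L_eff = 1 - 212/255 = 0.168627 (inverted)
t(7,0) = 2.39 - 1.890·0.168627 = 2.071
Σt over all 6·9 pixels = 340101/4250 ≈ 80.0237647
V = pitch²·Σt = 1.28²·340101/4250 = 131.111

t(7,0)=2.071 V=131.111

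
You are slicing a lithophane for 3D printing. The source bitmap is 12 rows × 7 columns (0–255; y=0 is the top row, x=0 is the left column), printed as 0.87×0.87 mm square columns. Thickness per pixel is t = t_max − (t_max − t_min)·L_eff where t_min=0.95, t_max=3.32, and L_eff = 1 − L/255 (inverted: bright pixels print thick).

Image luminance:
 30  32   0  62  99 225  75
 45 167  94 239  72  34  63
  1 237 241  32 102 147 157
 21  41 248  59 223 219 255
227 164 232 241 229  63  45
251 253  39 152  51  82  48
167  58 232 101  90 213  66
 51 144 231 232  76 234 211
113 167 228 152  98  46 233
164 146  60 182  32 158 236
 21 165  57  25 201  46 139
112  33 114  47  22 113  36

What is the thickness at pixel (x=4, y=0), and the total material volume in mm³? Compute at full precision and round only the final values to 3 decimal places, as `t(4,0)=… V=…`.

span = t_max - t_min = 3.32 - 0.95 = 2.370
L(4,0) = 99, L_eff = 1 - 99/255 = 0.611765 (inverted)
t(4,0) = 3.32 - 2.370·0.611765 = 1.870
Σt over all 12·7 pixels = 1511671/8500 ≈ 177.8436471
V = pitch²·Σt = 0.87²·1511671/8500 = 134.610

t(4,0)=1.870 V=134.610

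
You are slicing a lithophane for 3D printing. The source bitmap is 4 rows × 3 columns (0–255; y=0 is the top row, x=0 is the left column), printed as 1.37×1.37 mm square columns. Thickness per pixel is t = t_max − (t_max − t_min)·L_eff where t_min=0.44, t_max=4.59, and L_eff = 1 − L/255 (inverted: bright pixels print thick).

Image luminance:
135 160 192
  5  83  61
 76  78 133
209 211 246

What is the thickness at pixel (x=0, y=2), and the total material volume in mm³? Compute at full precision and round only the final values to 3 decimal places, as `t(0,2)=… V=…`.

t(0,2)=1.677 V=58.447

span = t_max - t_min = 4.59 - 0.44 = 4.150
L(0,2) = 76, L_eff = 1 - 76/255 = 0.701961 (inverted)
t(0,2) = 4.59 - 4.150·0.701961 = 1.677
Σt over all 4·3 pixels = 31763/1020 ≈ 31.1401961
V = pitch²·Σt = 1.37²·31763/1020 = 58.447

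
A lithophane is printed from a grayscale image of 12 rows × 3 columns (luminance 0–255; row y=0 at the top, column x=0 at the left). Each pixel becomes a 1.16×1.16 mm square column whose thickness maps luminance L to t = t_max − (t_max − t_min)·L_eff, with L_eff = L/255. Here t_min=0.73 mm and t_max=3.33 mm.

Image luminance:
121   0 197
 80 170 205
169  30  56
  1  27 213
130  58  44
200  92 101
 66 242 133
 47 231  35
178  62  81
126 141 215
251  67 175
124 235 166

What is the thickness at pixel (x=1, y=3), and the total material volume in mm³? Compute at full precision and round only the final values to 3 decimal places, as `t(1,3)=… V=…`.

t(1,3)=3.055 V=99.997

span = t_max - t_min = 3.33 - 0.73 = 2.600
L(1,3) = 27, L_eff = 27/255 = 0.105882
t(1,3) = 3.33 - 2.600·0.105882 = 3.055
Σt over all 12·3 pixels = 3790/51 ≈ 74.3137255
V = pitch²·Σt = 1.16²·3790/51 = 99.997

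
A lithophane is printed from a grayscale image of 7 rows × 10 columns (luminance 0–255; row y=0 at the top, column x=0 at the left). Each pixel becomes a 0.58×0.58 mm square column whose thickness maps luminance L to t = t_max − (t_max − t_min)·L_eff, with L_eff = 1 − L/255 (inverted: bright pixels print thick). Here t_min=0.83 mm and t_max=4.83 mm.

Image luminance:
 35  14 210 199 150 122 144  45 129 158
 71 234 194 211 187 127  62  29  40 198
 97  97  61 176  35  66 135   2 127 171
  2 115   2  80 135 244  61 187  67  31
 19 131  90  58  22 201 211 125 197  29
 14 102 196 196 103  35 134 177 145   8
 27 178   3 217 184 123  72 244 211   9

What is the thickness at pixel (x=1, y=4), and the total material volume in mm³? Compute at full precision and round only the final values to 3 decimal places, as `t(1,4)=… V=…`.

span = t_max - t_min = 4.83 - 0.83 = 4.000
L(1,4) = 131, L_eff = 1 - 131/255 = 0.486275 (inverted)
t(1,4) = 4.83 - 4.000·0.486275 = 2.885
Σt over all 7·10 pixels = 30973/170 ≈ 182.1941176
V = pitch²·Σt = 0.58²·30973/170 = 61.290

t(1,4)=2.885 V=61.290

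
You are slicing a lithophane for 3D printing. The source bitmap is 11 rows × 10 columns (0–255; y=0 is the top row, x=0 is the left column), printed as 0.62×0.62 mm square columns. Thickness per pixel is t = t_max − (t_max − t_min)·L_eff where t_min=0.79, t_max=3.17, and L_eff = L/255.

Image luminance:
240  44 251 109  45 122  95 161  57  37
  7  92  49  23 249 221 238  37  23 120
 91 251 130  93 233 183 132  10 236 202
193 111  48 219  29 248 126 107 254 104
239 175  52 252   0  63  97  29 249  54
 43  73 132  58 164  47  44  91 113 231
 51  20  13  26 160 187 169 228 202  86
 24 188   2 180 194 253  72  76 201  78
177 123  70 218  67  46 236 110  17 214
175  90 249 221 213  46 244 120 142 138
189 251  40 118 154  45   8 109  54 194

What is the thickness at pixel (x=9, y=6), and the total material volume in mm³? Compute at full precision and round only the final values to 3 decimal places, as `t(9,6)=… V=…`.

span = t_max - t_min = 3.17 - 0.79 = 2.380
L(9,6) = 86, L_eff = 86/255 = 0.337255
t(9,6) = 3.17 - 2.380·0.337255 = 2.367
Σt over all 11·10 pixels = 218.836
V = pitch²·Σt = 0.62²·218.836 = 84.121

t(9,6)=2.367 V=84.121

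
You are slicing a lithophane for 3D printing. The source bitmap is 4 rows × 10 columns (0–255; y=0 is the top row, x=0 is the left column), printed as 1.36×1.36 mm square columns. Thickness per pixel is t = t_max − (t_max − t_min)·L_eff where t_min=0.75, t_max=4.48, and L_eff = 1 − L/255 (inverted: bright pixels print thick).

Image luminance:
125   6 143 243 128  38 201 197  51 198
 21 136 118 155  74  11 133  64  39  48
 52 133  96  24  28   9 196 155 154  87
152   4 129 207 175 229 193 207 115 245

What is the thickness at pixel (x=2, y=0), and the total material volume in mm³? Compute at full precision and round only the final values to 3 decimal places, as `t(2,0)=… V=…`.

t(2,0)=2.842 V=183.160

span = t_max - t_min = 4.48 - 0.75 = 3.730
L(2,0) = 143, L_eff = 1 - 143/255 = 0.439216 (inverted)
t(2,0) = 4.48 - 3.730·0.439216 = 2.842
Σt over all 4·10 pixels = 841729/8500 ≈ 99.0269412
V = pitch²·Σt = 1.36²·841729/8500 = 183.160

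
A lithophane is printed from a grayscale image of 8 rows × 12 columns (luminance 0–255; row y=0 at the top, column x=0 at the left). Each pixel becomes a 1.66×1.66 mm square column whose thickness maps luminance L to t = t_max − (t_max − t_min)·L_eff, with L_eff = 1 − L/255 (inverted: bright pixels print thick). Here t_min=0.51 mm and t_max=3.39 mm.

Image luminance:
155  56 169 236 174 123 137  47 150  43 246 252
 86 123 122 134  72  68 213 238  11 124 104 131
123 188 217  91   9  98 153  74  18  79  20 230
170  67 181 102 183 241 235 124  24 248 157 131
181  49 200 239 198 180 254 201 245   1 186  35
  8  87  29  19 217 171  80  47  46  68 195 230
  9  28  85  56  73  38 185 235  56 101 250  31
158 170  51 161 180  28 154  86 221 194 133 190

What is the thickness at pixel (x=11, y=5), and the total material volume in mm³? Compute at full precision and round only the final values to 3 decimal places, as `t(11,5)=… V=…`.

t(11,5)=3.108 V=521.326

span = t_max - t_min = 3.39 - 0.51 = 2.880
L(11,5) = 230, L_eff = 1 - 230/255 = 0.098039 (inverted)
t(11,5) = 3.39 - 2.880·0.098039 = 3.108
Σt over all 8·12 pixels = 402024/2125 ≈ 189.1877647
V = pitch²·Σt = 1.66²·402024/2125 = 521.326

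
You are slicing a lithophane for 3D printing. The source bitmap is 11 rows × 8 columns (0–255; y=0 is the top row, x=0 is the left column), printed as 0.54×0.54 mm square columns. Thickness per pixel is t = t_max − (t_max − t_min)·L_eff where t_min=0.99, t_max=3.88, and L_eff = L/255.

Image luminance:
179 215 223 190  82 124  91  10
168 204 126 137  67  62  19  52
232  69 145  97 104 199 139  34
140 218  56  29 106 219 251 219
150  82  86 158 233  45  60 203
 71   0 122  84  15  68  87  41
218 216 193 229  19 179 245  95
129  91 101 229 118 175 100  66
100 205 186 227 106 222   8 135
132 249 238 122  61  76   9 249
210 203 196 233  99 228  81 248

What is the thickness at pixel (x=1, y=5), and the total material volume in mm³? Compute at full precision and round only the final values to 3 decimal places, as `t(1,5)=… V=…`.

t(1,5)=3.880 V=60.115

span = t_max - t_min = 3.88 - 0.99 = 2.890
L(1,5) = 0, L_eff = 0/255 = 0.000000
t(1,5) = 3.88 - 2.890·0.000000 = 3.880
Σt over all 11·8 pixels = 206.154
V = pitch²·Σt = 0.54²·206.154 = 60.115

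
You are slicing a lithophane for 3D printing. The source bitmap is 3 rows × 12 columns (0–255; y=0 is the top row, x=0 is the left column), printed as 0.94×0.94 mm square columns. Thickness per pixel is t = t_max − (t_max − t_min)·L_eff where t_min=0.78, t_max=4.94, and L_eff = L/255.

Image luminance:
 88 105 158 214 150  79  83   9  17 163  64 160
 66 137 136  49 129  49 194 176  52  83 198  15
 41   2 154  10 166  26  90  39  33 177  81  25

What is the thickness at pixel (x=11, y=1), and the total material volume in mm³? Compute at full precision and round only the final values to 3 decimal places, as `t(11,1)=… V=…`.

t(11,1)=4.695 V=107.870

span = t_max - t_min = 4.94 - 0.78 = 4.160
L(11,1) = 15, L_eff = 15/255 = 0.058824
t(11,1) = 4.94 - 4.160·0.058824 = 4.695
Σt over all 3·12 pixels = 778258/6375 ≈ 122.0796863
V = pitch²·Σt = 0.94²·778258/6375 = 107.870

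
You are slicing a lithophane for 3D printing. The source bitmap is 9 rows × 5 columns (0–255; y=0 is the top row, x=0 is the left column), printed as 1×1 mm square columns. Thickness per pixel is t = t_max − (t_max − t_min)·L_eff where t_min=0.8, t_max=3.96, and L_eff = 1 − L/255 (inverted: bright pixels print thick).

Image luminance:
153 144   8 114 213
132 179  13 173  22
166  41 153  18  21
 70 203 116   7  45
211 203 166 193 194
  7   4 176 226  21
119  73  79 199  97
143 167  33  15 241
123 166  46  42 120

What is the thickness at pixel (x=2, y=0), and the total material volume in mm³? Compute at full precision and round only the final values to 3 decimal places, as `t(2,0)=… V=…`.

span = t_max - t_min = 3.96 - 0.8 = 3.160
L(2,0) = 8, L_eff = 1 - 8/255 = 0.968627 (inverted)
t(2,0) = 3.96 - 3.160·0.968627 = 0.899
Σt over all 9·5 pixels = 41923/425 ≈ 98.6423529
V = pitch²·Σt = 1²·41923/425 = 98.642

t(2,0)=0.899 V=98.642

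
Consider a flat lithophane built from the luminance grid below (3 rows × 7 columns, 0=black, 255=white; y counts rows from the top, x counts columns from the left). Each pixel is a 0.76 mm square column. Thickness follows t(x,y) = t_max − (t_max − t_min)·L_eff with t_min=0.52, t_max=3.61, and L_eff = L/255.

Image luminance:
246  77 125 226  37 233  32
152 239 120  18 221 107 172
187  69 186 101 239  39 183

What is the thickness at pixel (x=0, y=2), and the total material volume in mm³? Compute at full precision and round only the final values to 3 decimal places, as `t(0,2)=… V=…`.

span = t_max - t_min = 3.61 - 0.52 = 3.090
L(0,2) = 187, L_eff = 187/255 = 0.733333
t(0,2) = 3.61 - 3.090·0.733333 = 1.344
Σt over all 3·7 pixels = 39.348
V = pitch²·Σt = 0.76²·39.348 = 22.727

t(0,2)=1.344 V=22.727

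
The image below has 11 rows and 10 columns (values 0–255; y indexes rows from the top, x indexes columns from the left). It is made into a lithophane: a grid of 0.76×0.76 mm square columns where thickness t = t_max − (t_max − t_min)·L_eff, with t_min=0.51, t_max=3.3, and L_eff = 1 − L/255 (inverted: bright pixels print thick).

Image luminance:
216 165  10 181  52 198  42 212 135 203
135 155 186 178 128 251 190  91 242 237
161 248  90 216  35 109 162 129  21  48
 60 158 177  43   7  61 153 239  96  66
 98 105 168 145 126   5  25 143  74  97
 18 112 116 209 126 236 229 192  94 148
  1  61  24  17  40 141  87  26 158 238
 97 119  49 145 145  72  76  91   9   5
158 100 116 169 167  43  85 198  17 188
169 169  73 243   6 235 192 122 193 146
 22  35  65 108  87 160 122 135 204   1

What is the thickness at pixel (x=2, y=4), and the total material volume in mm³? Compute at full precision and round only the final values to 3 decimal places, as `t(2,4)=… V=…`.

t(2,4)=2.348 V=116.334

span = t_max - t_min = 3.3 - 0.51 = 2.790
L(2,4) = 168, L_eff = 1 - 168/255 = 0.341176 (inverted)
t(2,4) = 3.3 - 2.790·0.341176 = 2.348
Σt over all 11·10 pixels = 1711983/8500 ≈ 201.4097647
V = pitch²·Σt = 0.76²·1711983/8500 = 116.334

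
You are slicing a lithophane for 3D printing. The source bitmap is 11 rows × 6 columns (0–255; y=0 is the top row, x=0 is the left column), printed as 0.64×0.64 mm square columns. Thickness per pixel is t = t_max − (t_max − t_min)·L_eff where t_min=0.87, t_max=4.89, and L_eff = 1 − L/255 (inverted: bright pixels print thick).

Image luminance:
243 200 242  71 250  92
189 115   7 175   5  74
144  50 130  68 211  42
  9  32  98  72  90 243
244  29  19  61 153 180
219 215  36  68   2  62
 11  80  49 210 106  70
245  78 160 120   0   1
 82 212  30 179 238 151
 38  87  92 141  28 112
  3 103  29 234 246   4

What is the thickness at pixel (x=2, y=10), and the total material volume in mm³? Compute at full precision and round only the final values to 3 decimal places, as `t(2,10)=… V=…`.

span = t_max - t_min = 4.89 - 0.87 = 4.020
L(2,10) = 29, L_eff = 1 - 29/255 = 0.886275 (inverted)
t(2,10) = 4.89 - 4.020·0.886275 = 1.327
Σt over all 11·6 pixels = 365864/2125 ≈ 172.1712941
V = pitch²·Σt = 0.64²·365864/2125 = 70.521

t(2,10)=1.327 V=70.521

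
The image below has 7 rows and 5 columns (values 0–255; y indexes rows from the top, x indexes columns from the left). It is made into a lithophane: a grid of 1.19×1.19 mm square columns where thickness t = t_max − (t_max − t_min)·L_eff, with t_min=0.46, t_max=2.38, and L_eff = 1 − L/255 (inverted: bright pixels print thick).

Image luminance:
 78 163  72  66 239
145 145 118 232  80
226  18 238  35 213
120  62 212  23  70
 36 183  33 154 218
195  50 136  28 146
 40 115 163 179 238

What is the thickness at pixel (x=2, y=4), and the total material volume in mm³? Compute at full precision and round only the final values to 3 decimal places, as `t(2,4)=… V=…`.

span = t_max - t_min = 2.38 - 0.46 = 1.920
L(2,4) = 33, L_eff = 1 - 33/255 = 0.870588 (inverted)
t(2,4) = 2.38 - 1.920·0.870588 = 0.708
Σt over all 7·5 pixels = 211433/4250 ≈ 49.7489412
V = pitch²·Σt = 1.19²·211433/4250 = 70.449

t(2,4)=0.708 V=70.449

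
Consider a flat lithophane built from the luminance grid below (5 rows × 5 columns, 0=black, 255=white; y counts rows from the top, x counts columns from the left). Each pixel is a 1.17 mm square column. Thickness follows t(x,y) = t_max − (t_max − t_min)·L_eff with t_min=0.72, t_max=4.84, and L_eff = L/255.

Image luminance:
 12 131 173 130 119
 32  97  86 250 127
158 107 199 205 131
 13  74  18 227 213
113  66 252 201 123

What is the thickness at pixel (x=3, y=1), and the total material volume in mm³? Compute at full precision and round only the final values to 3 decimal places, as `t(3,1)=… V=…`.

span = t_max - t_min = 4.84 - 0.72 = 4.120
L(3,1) = 250, L_eff = 250/255 = 0.980392
t(3,1) = 4.84 - 4.120·0.980392 = 0.801
Σt over all 5·5 pixels = 435904/6375 ≈ 68.3770980
V = pitch²·Σt = 1.17²·435904/6375 = 93.601

t(3,1)=0.801 V=93.601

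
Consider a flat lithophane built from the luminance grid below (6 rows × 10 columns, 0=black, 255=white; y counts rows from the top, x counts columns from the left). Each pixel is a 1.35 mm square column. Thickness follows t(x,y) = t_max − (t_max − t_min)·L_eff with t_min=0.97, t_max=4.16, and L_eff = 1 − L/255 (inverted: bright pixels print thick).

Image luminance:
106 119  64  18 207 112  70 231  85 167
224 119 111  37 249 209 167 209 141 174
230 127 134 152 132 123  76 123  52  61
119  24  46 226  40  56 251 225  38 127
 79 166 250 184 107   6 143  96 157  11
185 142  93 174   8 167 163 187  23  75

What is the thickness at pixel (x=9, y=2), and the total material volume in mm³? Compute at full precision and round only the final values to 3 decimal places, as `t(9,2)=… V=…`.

t(9,2)=1.733 V=279.274

span = t_max - t_min = 4.16 - 0.97 = 3.190
L(9,2) = 61, L_eff = 1 - 61/255 = 0.760784 (inverted)
t(9,2) = 4.16 - 3.190·0.760784 = 1.733
Σt over all 6·10 pixels = 3907543/25500 ≈ 153.2369804
V = pitch²·Σt = 1.35²·3907543/25500 = 279.274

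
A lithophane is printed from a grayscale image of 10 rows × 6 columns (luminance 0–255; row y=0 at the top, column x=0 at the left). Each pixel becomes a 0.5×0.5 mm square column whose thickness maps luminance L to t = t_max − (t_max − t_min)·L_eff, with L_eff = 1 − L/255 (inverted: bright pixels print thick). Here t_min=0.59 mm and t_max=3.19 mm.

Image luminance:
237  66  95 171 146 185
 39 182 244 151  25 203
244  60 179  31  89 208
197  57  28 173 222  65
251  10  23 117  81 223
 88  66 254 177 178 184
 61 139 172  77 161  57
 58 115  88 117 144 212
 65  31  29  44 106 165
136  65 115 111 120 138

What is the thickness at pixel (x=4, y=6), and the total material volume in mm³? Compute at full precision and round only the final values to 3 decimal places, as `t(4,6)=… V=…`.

span = t_max - t_min = 3.19 - 0.59 = 2.600
L(4,6) = 161, L_eff = 1 - 161/255 = 0.368627 (inverted)
t(4,6) = 3.19 - 2.600·0.368627 = 2.232
Σt over all 10·6 pixels = 28462/255 ≈ 111.6156863
V = pitch²·Σt = 0.5²·28462/255 = 27.904

t(4,6)=2.232 V=27.904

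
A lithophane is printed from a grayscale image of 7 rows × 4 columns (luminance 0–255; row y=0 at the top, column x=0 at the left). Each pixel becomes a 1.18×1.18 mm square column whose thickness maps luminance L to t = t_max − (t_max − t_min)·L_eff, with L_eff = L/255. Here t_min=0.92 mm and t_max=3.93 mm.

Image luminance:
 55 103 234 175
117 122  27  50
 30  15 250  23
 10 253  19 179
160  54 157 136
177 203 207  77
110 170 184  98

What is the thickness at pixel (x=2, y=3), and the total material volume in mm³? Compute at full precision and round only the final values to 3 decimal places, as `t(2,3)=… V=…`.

t(2,3)=3.706 V=97.420

span = t_max - t_min = 3.93 - 0.92 = 3.010
L(2,3) = 19, L_eff = 19/255 = 0.074510
t(2,3) = 3.93 - 3.010·0.074510 = 3.706
Σt over all 7·4 pixels = 14273/204 ≈ 69.9656863
V = pitch²·Σt = 1.18²·14273/204 = 97.420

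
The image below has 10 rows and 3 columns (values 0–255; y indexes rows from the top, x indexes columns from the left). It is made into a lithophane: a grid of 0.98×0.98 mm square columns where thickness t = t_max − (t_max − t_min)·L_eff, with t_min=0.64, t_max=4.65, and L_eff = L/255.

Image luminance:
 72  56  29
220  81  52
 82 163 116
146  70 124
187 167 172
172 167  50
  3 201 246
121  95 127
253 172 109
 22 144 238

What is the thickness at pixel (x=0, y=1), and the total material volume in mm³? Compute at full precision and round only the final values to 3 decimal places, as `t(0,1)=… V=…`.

span = t_max - t_min = 4.65 - 0.64 = 4.010
L(0,1) = 220, L_eff = 220/255 = 0.862745
t(0,1) = 4.65 - 4.010·0.862745 = 1.190
Σt over all 10·3 pixels = 2010593/25500 ≈ 78.8467843
V = pitch²·Σt = 0.98²·2010593/25500 = 75.724

t(0,1)=1.190 V=75.724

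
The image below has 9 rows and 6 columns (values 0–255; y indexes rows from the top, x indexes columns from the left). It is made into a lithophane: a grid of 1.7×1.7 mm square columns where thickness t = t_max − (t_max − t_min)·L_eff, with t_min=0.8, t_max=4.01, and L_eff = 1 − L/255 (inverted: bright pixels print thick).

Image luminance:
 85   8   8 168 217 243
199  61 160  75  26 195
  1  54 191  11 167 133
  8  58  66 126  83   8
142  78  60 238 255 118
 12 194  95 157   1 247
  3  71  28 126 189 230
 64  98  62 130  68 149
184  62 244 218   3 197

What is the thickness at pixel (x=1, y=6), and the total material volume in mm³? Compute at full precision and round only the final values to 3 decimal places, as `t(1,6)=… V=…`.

span = t_max - t_min = 4.01 - 0.8 = 3.210
L(1,6) = 71, L_eff = 1 - 71/255 = 0.721569 (inverted)
t(1,6) = 4.01 - 3.210·0.721569 = 1.694
Σt over all 9·6 pixels = 508559/4250 ≈ 119.6609412
V = pitch²·Σt = 1.7²·508559/4250 = 345.820

t(1,6)=1.694 V=345.820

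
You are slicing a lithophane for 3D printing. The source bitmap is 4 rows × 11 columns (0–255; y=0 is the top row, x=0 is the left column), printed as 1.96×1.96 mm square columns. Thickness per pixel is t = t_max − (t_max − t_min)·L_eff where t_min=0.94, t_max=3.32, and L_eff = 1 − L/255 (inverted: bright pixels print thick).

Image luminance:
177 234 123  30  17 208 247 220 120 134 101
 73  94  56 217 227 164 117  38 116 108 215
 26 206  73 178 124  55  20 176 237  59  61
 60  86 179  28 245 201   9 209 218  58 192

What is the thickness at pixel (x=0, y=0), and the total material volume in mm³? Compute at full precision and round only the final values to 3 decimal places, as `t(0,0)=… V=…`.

span = t_max - t_min = 3.32 - 0.94 = 2.380
L(0,0) = 177, L_eff = 1 - 177/255 = 0.305882 (inverted)
t(0,0) = 3.32 - 2.380·0.305882 = 2.592
Σt over all 4·11 pixels = 94.896
V = pitch²·Σt = 1.96²·94.896 = 364.552

t(0,0)=2.592 V=364.552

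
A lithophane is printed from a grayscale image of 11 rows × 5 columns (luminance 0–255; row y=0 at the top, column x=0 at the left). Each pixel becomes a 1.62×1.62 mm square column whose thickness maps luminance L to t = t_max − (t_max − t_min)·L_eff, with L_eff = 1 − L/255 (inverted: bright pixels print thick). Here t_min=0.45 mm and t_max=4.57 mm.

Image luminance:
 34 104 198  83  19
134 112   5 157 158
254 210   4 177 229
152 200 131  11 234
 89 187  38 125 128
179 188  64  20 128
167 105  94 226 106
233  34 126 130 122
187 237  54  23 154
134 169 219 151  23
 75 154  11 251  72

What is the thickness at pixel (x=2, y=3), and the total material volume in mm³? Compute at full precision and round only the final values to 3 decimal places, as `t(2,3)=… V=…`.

t(2,3)=2.567 V=362.150

span = t_max - t_min = 4.57 - 0.45 = 4.120
L(2,3) = 131, L_eff = 1 - 131/255 = 0.486275 (inverted)
t(2,3) = 4.57 - 4.120·0.486275 = 2.567
Σt over all 11·5 pixels = 3518833/25500 ≈ 137.9934510
V = pitch²·Σt = 1.62²·3518833/25500 = 362.150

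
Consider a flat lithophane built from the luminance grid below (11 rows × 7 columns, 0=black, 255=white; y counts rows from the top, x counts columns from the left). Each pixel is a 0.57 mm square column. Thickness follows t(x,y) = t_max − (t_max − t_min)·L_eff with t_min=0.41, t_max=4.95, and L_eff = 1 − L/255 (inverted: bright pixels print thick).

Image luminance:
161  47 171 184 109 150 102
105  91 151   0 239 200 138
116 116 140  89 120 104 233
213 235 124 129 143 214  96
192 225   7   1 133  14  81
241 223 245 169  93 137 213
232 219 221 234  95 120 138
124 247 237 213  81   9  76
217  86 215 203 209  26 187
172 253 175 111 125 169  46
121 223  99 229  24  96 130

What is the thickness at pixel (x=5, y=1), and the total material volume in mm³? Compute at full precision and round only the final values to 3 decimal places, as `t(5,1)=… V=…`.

t(5,1)=3.971 V=75.367

span = t_max - t_min = 4.95 - 0.41 = 4.540
L(5,1) = 200, L_eff = 1 - 200/255 = 0.215686 (inverted)
t(5,1) = 4.95 - 4.540·0.215686 = 3.971
Σt over all 11·7 pixels = 1971753/8500 ≈ 231.9709412
V = pitch²·Σt = 0.57²·1971753/8500 = 75.367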